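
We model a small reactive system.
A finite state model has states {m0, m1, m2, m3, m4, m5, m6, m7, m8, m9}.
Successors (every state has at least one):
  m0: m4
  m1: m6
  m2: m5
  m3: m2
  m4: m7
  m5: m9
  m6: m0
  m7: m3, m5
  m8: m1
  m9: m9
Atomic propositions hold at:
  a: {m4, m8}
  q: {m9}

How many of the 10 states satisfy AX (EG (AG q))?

AG q: greatest fixpoint, start Z0 = {m9}, keep only states in Sat with every successor in Z. Already a fixed point.
Sat(AG q) = {m9}
EG (AG q): greatest fixpoint, start Z0 = {m9}, keep only states in Sat with some successor in Z. Already a fixed point.
Sat(EG (AG q)) = {m9}
Sat(AX (EG (AG q))) = {s : every successor in {m9}} = {m5, m9}
|Sat(AX (EG (AG q)))| = |{m5, m9}| = 2.

2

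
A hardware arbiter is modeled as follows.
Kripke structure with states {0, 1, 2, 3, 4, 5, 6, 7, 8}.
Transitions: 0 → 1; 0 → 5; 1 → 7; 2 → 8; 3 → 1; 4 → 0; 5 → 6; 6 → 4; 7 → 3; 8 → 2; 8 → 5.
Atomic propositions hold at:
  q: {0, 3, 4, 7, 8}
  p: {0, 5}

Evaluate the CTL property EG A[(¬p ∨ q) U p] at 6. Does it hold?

Yes

Sat(¬p) = {1, 2, 3, 4, 6, 7, 8}
Sat(¬p ∨ q) = {0, 1, 2, 3, 4, 6, 7, 8}
A[(¬p ∨ q) U p]: least fixpoint, start Z0 = Sat(p) = {0, 5}, add states in Sat(¬p ∨ q) with every successor in Z. Z1 = {0, 4, 5}; Z2 = {0, 4, 5, 6}; fixed.
Sat(A[(¬p ∨ q) U p]) = {0, 4, 5, 6}
EG A[(¬p ∨ q) U p]: greatest fixpoint, start Z0 = {0, 4, 5, 6}, keep only states in Sat with some successor in Z. Already a fixed point.
Sat(EG A[(¬p ∨ q) U p]) = {0, 4, 5, 6}
6 ∈ Sat(EG A[(¬p ∨ q) U p]) = {0, 4, 5, 6}, so the formula holds at 6.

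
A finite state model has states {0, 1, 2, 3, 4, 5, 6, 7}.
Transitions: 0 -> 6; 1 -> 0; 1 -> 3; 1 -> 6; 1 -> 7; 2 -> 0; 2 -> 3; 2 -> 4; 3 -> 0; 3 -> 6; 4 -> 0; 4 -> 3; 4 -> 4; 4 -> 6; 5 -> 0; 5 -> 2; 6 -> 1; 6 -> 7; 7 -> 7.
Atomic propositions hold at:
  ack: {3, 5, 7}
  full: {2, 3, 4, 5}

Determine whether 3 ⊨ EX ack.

No

Sat(EX ack) = {s : some successor in {3, 5, 7}} = {1, 2, 4, 6, 7}
3 ∉ Sat(EX ack) = {1, 2, 4, 6, 7}, so the formula does not hold at 3.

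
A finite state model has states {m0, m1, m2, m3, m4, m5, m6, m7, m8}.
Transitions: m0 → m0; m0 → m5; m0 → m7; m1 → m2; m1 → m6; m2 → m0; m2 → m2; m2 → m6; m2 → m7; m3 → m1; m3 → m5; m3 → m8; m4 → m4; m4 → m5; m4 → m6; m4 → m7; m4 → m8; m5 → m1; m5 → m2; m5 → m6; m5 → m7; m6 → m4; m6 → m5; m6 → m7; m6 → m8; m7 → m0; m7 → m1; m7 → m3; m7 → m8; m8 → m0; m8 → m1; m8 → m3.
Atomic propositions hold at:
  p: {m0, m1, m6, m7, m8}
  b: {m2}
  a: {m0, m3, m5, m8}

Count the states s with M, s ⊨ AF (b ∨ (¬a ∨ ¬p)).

Sat(¬a) = {m1, m2, m4, m6, m7}
Sat(¬p) = {m2, m3, m4, m5}
Sat(¬a ∨ ¬p) = {m1, m2, m3, m4, m5, m6, m7}
Sat(b ∨ (¬a ∨ ¬p)) = {m1, m2, m3, m4, m5, m6, m7}
AF (b ∨ (¬a ∨ ¬p)): least fixpoint, start Z0 = {m1, m2, m3, m4, m5, m6, m7}, add states with every successor in Z. Already a fixed point.
Sat(AF (b ∨ (¬a ∨ ¬p))) = {m1, m2, m3, m4, m5, m6, m7}
|Sat(AF (b ∨ (¬a ∨ ¬p)))| = |{m1, m2, m3, m4, m5, m6, m7}| = 7.

7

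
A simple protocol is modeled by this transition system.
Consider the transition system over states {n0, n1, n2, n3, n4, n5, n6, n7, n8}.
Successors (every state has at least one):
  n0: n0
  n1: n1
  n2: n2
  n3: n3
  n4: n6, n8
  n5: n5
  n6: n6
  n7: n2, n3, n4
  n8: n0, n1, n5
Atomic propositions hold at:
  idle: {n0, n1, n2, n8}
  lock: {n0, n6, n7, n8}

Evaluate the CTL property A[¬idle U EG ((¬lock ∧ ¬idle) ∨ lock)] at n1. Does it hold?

No

Sat(¬idle) = {n3, n4, n5, n6, n7}
Sat(¬lock) = {n1, n2, n3, n4, n5}
Sat(¬lock ∧ ¬idle) = {n3, n4, n5}
Sat((¬lock ∧ ¬idle) ∨ lock) = {n0, n3, n4, n5, n6, n7, n8}
EG ((¬lock ∧ ¬idle) ∨ lock): greatest fixpoint, start Z0 = {n0, n3, n4, n5, n6, n7, n8}, keep only states in Sat with some successor in Z. Already a fixed point.
Sat(EG ((¬lock ∧ ¬idle) ∨ lock)) = {n0, n3, n4, n5, n6, n7, n8}
A[¬idle U EG ((¬lock ∧ ¬idle) ∨ lock)]: least fixpoint, start Z0 = Sat(EG ((¬lock ∧ ¬idle) ∨ lock)) = {n0, n3, n4, n5, n6, n7, n8}, add states in Sat(¬idle) with every successor in Z. Already a fixed point.
Sat(A[¬idle U EG ((¬lock ∧ ¬idle) ∨ lock)]) = {n0, n3, n4, n5, n6, n7, n8}
n1 ∉ Sat(A[¬idle U EG ((¬lock ∧ ¬idle) ∨ lock)]) = {n0, n3, n4, n5, n6, n7, n8}, so the formula does not hold at n1.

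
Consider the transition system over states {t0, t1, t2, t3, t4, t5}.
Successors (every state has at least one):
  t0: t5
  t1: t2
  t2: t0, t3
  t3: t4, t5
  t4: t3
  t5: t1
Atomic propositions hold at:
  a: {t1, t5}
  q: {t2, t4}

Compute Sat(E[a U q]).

{t1, t2, t4, t5}

E[a U q]: least fixpoint, start Z0 = Sat(q) = {t2, t4}, add states in Sat(a) with some successor in Z. Z1 = {t1, t2, t4}; Z2 = {t1, t2, t4, t5}; fixed.
Sat(E[a U q]) = {t1, t2, t4, t5}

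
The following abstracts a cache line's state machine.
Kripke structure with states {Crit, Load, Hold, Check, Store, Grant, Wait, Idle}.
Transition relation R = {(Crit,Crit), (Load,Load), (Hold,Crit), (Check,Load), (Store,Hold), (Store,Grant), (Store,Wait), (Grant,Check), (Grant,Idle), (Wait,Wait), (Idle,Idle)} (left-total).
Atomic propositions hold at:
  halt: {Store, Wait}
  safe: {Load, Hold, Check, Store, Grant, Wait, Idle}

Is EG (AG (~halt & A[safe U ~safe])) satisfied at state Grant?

Sat(~halt) = {Crit, Load, Hold, Check, Grant, Idle}
Sat(~safe) = {Crit}
A[safe U ~safe]: least fixpoint, start Z0 = Sat(~safe) = {Crit}, add states in Sat(safe) with every successor in Z. Z1 = {Crit, Hold}; fixed.
Sat(A[safe U ~safe]) = {Crit, Hold}
Sat(~halt & A[safe U ~safe]) = {Crit, Hold}
AG (~halt & A[safe U ~safe]): greatest fixpoint, start Z0 = {Crit, Hold}, keep only states in Sat with every successor in Z. Already a fixed point.
Sat(AG (~halt & A[safe U ~safe])) = {Crit, Hold}
EG (AG (~halt & A[safe U ~safe])): greatest fixpoint, start Z0 = {Crit, Hold}, keep only states in Sat with some successor in Z. Already a fixed point.
Sat(EG (AG (~halt & A[safe U ~safe]))) = {Crit, Hold}
Grant ∉ Sat(EG (AG (~halt & A[safe U ~safe]))) = {Crit, Hold}, so the formula does not hold at Grant.

No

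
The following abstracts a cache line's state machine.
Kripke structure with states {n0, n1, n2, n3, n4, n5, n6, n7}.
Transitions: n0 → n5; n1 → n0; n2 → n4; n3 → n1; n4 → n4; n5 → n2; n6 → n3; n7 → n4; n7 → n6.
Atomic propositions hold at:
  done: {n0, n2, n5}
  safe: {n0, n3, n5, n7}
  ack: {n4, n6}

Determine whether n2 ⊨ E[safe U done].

Yes

E[safe U done]: least fixpoint, start Z0 = Sat(done) = {n0, n2, n5}, add states in Sat(safe) with some successor in Z. Already a fixed point.
Sat(E[safe U done]) = {n0, n2, n5}
n2 ∈ Sat(E[safe U done]) = {n0, n2, n5}, so the formula holds at n2.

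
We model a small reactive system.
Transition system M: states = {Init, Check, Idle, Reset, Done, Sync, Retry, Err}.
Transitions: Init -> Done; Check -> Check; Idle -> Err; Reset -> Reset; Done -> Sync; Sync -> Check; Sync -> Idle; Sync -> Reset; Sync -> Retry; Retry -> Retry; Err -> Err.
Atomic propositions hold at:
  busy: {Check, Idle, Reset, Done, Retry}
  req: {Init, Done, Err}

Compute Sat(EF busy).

EF busy: least fixpoint, start Z0 = {Check, Idle, Reset, Done, Retry}, add states with some successor in Z. Z1 = {Init, Check, Idle, Reset, Done, Sync, Retry}; fixed.
Sat(EF busy) = {Init, Check, Idle, Reset, Done, Sync, Retry}

{Init, Check, Idle, Reset, Done, Sync, Retry}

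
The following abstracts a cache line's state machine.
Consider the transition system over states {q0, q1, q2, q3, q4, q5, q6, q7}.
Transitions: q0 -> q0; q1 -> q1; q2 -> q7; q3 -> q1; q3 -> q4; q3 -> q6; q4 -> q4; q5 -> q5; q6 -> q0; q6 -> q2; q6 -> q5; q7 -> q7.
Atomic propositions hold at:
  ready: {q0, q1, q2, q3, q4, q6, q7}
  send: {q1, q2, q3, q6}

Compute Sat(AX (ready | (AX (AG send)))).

AG send: greatest fixpoint, start Z0 = {q1, q2, q3, q6}, keep only states in Sat with every successor in Z. Z1 = {q1}; fixed.
Sat(AG send) = {q1}
Sat(AX (AG send)) = {s : every successor in {q1}} = {q1}
Sat(ready | (AX (AG send))) = {q0, q1, q2, q3, q4, q6, q7}
Sat(AX (ready | (AX (AG send)))) = {s : every successor in {q0, q1, q2, q3, q4, q6, q7}} = {q0, q1, q2, q3, q4, q7}

{q0, q1, q2, q3, q4, q7}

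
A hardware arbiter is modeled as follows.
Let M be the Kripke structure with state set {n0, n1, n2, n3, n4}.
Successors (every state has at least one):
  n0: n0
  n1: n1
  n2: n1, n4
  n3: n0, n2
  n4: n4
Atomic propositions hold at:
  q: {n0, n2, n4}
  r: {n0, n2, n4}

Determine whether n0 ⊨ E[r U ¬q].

Sat(¬q) = {n1, n3}
E[r U ¬q]: least fixpoint, start Z0 = Sat(¬q) = {n1, n3}, add states in Sat(r) with some successor in Z. Z1 = {n1, n2, n3}; fixed.
Sat(E[r U ¬q]) = {n1, n2, n3}
n0 ∉ Sat(E[r U ¬q]) = {n1, n2, n3}, so the formula does not hold at n0.

No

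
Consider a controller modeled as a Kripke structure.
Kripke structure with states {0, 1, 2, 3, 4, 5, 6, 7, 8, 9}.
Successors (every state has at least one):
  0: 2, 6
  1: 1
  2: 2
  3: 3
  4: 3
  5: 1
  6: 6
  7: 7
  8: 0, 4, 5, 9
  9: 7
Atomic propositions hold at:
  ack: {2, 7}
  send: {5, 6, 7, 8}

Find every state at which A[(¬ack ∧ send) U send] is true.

Sat(¬ack) = {0, 1, 3, 4, 5, 6, 8, 9}
Sat(¬ack ∧ send) = {5, 6, 8}
A[(¬ack ∧ send) U send]: least fixpoint, start Z0 = Sat(send) = {5, 6, 7, 8}, add states in Sat(¬ack ∧ send) with every successor in Z. Already a fixed point.
Sat(A[(¬ack ∧ send) U send]) = {5, 6, 7, 8}

{5, 6, 7, 8}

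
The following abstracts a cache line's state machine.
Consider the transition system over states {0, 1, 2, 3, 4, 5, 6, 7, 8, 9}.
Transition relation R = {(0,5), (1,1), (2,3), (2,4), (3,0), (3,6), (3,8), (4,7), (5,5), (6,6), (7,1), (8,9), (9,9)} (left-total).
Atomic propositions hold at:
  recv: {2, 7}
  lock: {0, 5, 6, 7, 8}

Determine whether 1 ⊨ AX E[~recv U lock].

Sat(~recv) = {0, 1, 3, 4, 5, 6, 8, 9}
E[~recv U lock]: least fixpoint, start Z0 = Sat(lock) = {0, 5, 6, 7, 8}, add states in Sat(~recv) with some successor in Z. Z1 = {0, 3, 4, 5, 6, 7, 8}; fixed.
Sat(E[~recv U lock]) = {0, 3, 4, 5, 6, 7, 8}
Sat(AX E[~recv U lock]) = {s : every successor in {0, 3, 4, 5, 6, 7, 8}} = {0, 2, 3, 4, 5, 6}
1 ∉ Sat(AX E[~recv U lock]) = {0, 2, 3, 4, 5, 6}, so the formula does not hold at 1.

No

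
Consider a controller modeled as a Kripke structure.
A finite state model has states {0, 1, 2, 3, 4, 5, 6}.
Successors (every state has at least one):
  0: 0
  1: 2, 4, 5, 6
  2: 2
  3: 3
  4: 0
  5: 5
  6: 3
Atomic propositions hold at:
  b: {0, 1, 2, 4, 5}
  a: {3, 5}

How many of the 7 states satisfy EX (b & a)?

Sat(b & a) = {5}
Sat(EX (b & a)) = {s : some successor in {5}} = {1, 5}
|Sat(EX (b & a))| = |{1, 5}| = 2.

2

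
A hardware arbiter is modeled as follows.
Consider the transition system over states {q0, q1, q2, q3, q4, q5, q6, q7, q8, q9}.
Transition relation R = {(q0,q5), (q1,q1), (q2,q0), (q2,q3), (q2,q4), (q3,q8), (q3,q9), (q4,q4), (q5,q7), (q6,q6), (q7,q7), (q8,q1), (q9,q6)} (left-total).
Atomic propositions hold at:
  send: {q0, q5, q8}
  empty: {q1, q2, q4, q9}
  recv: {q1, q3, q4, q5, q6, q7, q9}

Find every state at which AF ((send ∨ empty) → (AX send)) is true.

Sat(send ∨ empty) = {q0, q1, q2, q4, q5, q8, q9}
Sat(AX send) = {s : every successor in {q0, q5, q8}} = {q0}
Sat((send ∨ empty) → (AX send)) = {q0, q3, q6, q7}
AF ((send ∨ empty) → (AX send)): least fixpoint, start Z0 = {q0, q3, q6, q7}, add states with every successor in Z. Z1 = {q0, q3, q5, q6, q7, q9}; fixed.
Sat(AF ((send ∨ empty) → (AX send))) = {q0, q3, q5, q6, q7, q9}

{q0, q3, q5, q6, q7, q9}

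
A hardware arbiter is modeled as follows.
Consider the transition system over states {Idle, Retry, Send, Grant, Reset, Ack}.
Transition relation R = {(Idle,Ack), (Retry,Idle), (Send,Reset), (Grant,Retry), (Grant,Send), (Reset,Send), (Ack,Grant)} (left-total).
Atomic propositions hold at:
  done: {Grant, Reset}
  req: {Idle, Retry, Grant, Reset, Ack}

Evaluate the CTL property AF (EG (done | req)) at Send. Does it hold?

No

Sat(done | req) = {Idle, Retry, Grant, Reset, Ack}
EG (done | req): greatest fixpoint, start Z0 = {Idle, Retry, Grant, Reset, Ack}, keep only states in Sat with some successor in Z. Z1 = {Idle, Retry, Grant, Ack}; fixed.
Sat(EG (done | req)) = {Idle, Retry, Grant, Ack}
AF (EG (done | req)): least fixpoint, start Z0 = {Idle, Retry, Grant, Ack}, add states with every successor in Z. Already a fixed point.
Sat(AF (EG (done | req))) = {Idle, Retry, Grant, Ack}
Send ∉ Sat(AF (EG (done | req))) = {Idle, Retry, Grant, Ack}, so the formula does not hold at Send.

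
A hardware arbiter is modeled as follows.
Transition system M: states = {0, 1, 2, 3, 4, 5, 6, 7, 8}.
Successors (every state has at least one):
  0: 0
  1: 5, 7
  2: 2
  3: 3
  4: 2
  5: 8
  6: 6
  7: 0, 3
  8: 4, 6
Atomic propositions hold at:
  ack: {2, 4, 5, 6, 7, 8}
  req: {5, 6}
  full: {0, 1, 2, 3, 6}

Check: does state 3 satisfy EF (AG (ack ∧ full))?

Sat(ack ∧ full) = {2, 6}
AG (ack ∧ full): greatest fixpoint, start Z0 = {2, 6}, keep only states in Sat with every successor in Z. Already a fixed point.
Sat(AG (ack ∧ full)) = {2, 6}
EF (AG (ack ∧ full)): least fixpoint, start Z0 = {2, 6}, add states with some successor in Z. Z1 = {2, 4, 6, 8}; Z2 = {2, 4, 5, 6, 8}; Z3 = {1, 2, 4, 5, 6, 8}; fixed.
Sat(EF (AG (ack ∧ full))) = {1, 2, 4, 5, 6, 8}
3 ∉ Sat(EF (AG (ack ∧ full))) = {1, 2, 4, 5, 6, 8}, so the formula does not hold at 3.

No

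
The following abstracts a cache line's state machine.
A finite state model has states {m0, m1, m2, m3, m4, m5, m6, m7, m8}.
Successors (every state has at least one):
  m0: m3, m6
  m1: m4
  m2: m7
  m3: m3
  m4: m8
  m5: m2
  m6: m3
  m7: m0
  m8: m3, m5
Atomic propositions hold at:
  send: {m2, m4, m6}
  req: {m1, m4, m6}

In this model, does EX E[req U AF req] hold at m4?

No

AF req: least fixpoint, start Z0 = {m1, m4, m6}, add states with every successor in Z. Already a fixed point.
Sat(AF req) = {m1, m4, m6}
E[req U AF req]: least fixpoint, start Z0 = Sat(AF req) = {m1, m4, m6}, add states in Sat(req) with some successor in Z. Already a fixed point.
Sat(E[req U AF req]) = {m1, m4, m6}
Sat(EX E[req U AF req]) = {s : some successor in {m1, m4, m6}} = {m0, m1}
m4 ∉ Sat(EX E[req U AF req]) = {m0, m1}, so the formula does not hold at m4.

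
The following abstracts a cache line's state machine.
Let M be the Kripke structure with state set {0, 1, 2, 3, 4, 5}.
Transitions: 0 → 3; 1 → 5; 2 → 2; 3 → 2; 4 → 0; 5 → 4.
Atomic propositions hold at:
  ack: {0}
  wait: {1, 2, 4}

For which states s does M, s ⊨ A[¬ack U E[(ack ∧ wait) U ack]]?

Sat(¬ack) = {1, 2, 3, 4, 5}
Sat(ack ∧ wait) = ∅
E[(ack ∧ wait) U ack]: least fixpoint, start Z0 = Sat(ack) = {0}, add states in Sat(ack ∧ wait) with some successor in Z. Already a fixed point.
Sat(E[(ack ∧ wait) U ack]) = {0}
A[¬ack U E[(ack ∧ wait) U ack]]: least fixpoint, start Z0 = Sat(E[(ack ∧ wait) U ack]) = {0}, add states in Sat(¬ack) with every successor in Z. Z1 = {0, 4}; Z2 = {0, 4, 5}; Z3 = {0, 1, 4, 5}; fixed.
Sat(A[¬ack U E[(ack ∧ wait) U ack]]) = {0, 1, 4, 5}

{0, 1, 4, 5}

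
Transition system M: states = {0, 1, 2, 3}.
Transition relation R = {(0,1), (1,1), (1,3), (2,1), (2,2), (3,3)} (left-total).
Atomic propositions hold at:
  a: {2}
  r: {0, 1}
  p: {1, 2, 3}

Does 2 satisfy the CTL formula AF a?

AF a: least fixpoint, start Z0 = {2}, add states with every successor in Z. Already a fixed point.
Sat(AF a) = {2}
2 ∈ Sat(AF a) = {2}, so the formula holds at 2.

Yes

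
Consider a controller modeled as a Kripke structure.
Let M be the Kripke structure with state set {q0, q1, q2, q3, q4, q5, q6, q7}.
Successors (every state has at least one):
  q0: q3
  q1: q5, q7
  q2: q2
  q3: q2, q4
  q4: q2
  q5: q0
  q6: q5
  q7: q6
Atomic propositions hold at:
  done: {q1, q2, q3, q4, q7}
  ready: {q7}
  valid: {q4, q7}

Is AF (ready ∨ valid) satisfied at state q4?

Sat(ready ∨ valid) = {q4, q7}
AF (ready ∨ valid): least fixpoint, start Z0 = {q4, q7}, add states with every successor in Z. Already a fixed point.
Sat(AF (ready ∨ valid)) = {q4, q7}
q4 ∈ Sat(AF (ready ∨ valid)) = {q4, q7}, so the formula holds at q4.

Yes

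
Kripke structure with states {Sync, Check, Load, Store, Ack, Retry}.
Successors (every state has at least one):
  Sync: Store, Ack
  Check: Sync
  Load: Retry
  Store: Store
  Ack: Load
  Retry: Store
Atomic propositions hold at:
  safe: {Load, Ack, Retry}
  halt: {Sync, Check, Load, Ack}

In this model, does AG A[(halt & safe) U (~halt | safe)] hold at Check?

Sat(halt & safe) = {Load, Ack}
Sat(~halt) = {Store, Retry}
Sat(~halt | safe) = {Load, Store, Ack, Retry}
A[(halt & safe) U (~halt | safe)]: least fixpoint, start Z0 = Sat((~halt | safe)) = {Load, Store, Ack, Retry}, add states in Sat(halt & safe) with every successor in Z. Already a fixed point.
Sat(A[(halt & safe) U (~halt | safe)]) = {Load, Store, Ack, Retry}
AG A[(halt & safe) U (~halt | safe)]: greatest fixpoint, start Z0 = {Load, Store, Ack, Retry}, keep only states in Sat with every successor in Z. Already a fixed point.
Sat(AG A[(halt & safe) U (~halt | safe)]) = {Load, Store, Ack, Retry}
Check ∉ Sat(AG A[(halt & safe) U (~halt | safe)]) = {Load, Store, Ack, Retry}, so the formula does not hold at Check.

No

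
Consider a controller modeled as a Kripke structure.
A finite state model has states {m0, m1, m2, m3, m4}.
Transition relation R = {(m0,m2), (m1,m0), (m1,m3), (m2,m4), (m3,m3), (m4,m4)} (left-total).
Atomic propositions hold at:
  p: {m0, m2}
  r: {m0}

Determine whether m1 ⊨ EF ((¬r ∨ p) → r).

Yes

Sat(¬r) = {m1, m2, m3, m4}
Sat(¬r ∨ p) = {m0, m1, m2, m3, m4}
Sat((¬r ∨ p) → r) = {m0}
EF ((¬r ∨ p) → r): least fixpoint, start Z0 = {m0}, add states with some successor in Z. Z1 = {m0, m1}; fixed.
Sat(EF ((¬r ∨ p) → r)) = {m0, m1}
m1 ∈ Sat(EF ((¬r ∨ p) → r)) = {m0, m1}, so the formula holds at m1.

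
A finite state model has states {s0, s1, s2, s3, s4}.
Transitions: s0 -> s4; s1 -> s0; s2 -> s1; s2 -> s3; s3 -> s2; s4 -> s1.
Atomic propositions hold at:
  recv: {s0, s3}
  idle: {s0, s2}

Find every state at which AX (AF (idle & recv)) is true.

{s0, s1, s4}

Sat(idle & recv) = {s0}
AF (idle & recv): least fixpoint, start Z0 = {s0}, add states with every successor in Z. Z1 = {s0, s1}; Z2 = {s0, s1, s4}; fixed.
Sat(AF (idle & recv)) = {s0, s1, s4}
Sat(AX (AF (idle & recv))) = {s : every successor in {s0, s1, s4}} = {s0, s1, s4}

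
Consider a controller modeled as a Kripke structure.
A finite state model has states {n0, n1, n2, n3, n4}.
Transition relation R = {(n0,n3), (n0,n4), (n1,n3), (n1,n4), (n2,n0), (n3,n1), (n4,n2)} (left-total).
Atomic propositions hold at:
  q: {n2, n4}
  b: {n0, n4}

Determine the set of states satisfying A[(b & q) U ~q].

Sat(b & q) = {n4}
Sat(~q) = {n0, n1, n3}
A[(b & q) U ~q]: least fixpoint, start Z0 = Sat(~q) = {n0, n1, n3}, add states in Sat(b & q) with every successor in Z. Already a fixed point.
Sat(A[(b & q) U ~q]) = {n0, n1, n3}

{n0, n1, n3}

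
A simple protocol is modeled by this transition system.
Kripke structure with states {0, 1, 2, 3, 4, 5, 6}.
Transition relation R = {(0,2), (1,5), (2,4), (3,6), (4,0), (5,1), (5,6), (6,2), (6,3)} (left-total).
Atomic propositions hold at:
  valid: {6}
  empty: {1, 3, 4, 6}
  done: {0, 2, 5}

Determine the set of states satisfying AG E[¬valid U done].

Sat(¬valid) = {0, 1, 2, 3, 4, 5}
E[¬valid U done]: least fixpoint, start Z0 = Sat(done) = {0, 2, 5}, add states in Sat(¬valid) with some successor in Z. Z1 = {0, 1, 2, 4, 5}; fixed.
Sat(E[¬valid U done]) = {0, 1, 2, 4, 5}
AG E[¬valid U done]: greatest fixpoint, start Z0 = {0, 1, 2, 4, 5}, keep only states in Sat with every successor in Z. Z1 = {0, 1, 2, 4}; Z2 = {0, 2, 4}; fixed.
Sat(AG E[¬valid U done]) = {0, 2, 4}

{0, 2, 4}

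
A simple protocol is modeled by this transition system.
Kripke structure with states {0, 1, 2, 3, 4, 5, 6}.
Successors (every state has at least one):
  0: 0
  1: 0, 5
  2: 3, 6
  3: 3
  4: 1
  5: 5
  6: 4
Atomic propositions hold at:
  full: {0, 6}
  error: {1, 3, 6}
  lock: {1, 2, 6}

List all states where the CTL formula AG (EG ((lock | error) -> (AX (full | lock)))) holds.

Sat(lock | error) = {1, 2, 3, 6}
Sat(full | lock) = {0, 1, 2, 6}
Sat(AX (full | lock)) = {s : every successor in {0, 1, 2, 6}} = {0, 4}
Sat((lock | error) -> (AX (full | lock))) = {0, 4, 5}
EG ((lock | error) -> (AX (full | lock))): greatest fixpoint, start Z0 = {0, 4, 5}, keep only states in Sat with some successor in Z. Z1 = {0, 5}; fixed.
Sat(EG ((lock | error) -> (AX (full | lock)))) = {0, 5}
AG (EG ((lock | error) -> (AX (full | lock)))): greatest fixpoint, start Z0 = {0, 5}, keep only states in Sat with every successor in Z. Already a fixed point.
Sat(AG (EG ((lock | error) -> (AX (full | lock))))) = {0, 5}

{0, 5}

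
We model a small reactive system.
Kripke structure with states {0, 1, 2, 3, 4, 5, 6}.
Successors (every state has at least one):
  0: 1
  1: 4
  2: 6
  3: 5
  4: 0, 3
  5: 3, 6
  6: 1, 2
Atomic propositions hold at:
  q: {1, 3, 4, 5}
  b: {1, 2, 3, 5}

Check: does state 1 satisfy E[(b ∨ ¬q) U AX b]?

Sat(¬q) = {0, 2, 6}
Sat(b ∨ ¬q) = {0, 1, 2, 3, 5, 6}
Sat(AX b) = {s : every successor in {1, 2, 3, 5}} = {0, 3, 6}
E[(b ∨ ¬q) U AX b]: least fixpoint, start Z0 = Sat(AX b) = {0, 3, 6}, add states in Sat(b ∨ ¬q) with some successor in Z. Z1 = {0, 2, 3, 5, 6}; fixed.
Sat(E[(b ∨ ¬q) U AX b]) = {0, 2, 3, 5, 6}
1 ∉ Sat(E[(b ∨ ¬q) U AX b]) = {0, 2, 3, 5, 6}, so the formula does not hold at 1.

No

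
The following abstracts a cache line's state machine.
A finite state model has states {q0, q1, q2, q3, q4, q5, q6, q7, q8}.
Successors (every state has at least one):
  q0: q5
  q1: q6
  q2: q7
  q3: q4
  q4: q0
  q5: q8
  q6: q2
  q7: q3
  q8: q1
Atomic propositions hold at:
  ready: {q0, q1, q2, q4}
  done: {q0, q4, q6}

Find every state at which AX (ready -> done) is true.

Sat(ready -> done) = {q0, q3, q4, q5, q6, q7, q8}
Sat(AX (ready -> done)) = {s : every successor in {q0, q3, q4, q5, q6, q7, q8}} = {q0, q1, q2, q3, q4, q5, q7}

{q0, q1, q2, q3, q4, q5, q7}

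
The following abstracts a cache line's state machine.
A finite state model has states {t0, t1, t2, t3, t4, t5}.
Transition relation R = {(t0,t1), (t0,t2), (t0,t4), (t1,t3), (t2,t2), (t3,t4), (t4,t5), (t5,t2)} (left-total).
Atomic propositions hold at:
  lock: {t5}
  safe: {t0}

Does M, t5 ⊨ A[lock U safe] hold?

No

A[lock U safe]: least fixpoint, start Z0 = Sat(safe) = {t0}, add states in Sat(lock) with every successor in Z. Already a fixed point.
Sat(A[lock U safe]) = {t0}
t5 ∉ Sat(A[lock U safe]) = {t0}, so the formula does not hold at t5.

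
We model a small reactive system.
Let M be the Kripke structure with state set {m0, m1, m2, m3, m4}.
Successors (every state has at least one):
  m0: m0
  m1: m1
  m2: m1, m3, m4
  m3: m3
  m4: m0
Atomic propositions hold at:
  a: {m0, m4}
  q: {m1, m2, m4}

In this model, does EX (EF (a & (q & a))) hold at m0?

No

Sat(q & a) = {m4}
Sat(a & (q & a)) = {m4}
EF (a & (q & a)): least fixpoint, start Z0 = {m4}, add states with some successor in Z. Z1 = {m2, m4}; fixed.
Sat(EF (a & (q & a))) = {m2, m4}
Sat(EX (EF (a & (q & a)))) = {s : some successor in {m2, m4}} = {m2}
m0 ∉ Sat(EX (EF (a & (q & a)))) = {m2}, so the formula does not hold at m0.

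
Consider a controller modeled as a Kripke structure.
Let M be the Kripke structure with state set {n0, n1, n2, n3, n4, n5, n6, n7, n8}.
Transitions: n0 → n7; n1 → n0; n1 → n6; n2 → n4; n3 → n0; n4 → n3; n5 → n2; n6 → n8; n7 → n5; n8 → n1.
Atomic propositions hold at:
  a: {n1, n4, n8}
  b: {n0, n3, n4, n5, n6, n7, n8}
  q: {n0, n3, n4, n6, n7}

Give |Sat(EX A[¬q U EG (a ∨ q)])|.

3

Sat(¬q) = {n1, n2, n5, n8}
Sat(a ∨ q) = {n0, n1, n3, n4, n6, n7, n8}
EG (a ∨ q): greatest fixpoint, start Z0 = {n0, n1, n3, n4, n6, n7, n8}, keep only states in Sat with some successor in Z. Z1 = {n0, n1, n3, n4, n6, n8}; Z2 = {n1, n3, n4, n6, n8}; Z3 = {n1, n4, n6, n8}; Z4 = {n1, n6, n8}; fixed.
Sat(EG (a ∨ q)) = {n1, n6, n8}
A[¬q U EG (a ∨ q)]: least fixpoint, start Z0 = Sat(EG (a ∨ q)) = {n1, n6, n8}, add states in Sat(¬q) with every successor in Z. Already a fixed point.
Sat(A[¬q U EG (a ∨ q)]) = {n1, n6, n8}
Sat(EX A[¬q U EG (a ∨ q)]) = {s : some successor in {n1, n6, n8}} = {n1, n6, n8}
|Sat(EX A[¬q U EG (a ∨ q)])| = |{n1, n6, n8}| = 3.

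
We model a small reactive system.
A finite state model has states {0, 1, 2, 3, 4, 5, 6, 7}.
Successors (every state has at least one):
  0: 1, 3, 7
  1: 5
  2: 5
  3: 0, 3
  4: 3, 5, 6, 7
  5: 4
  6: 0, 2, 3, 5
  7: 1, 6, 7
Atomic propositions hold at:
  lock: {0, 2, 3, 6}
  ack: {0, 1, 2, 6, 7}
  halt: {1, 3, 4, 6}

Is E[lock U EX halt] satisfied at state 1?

No

Sat(EX halt) = {s : some successor in {1, 3, 4, 6}} = {0, 3, 4, 5, 6, 7}
E[lock U EX halt]: least fixpoint, start Z0 = Sat(EX halt) = {0, 3, 4, 5, 6, 7}, add states in Sat(lock) with some successor in Z. Z1 = {0, 2, 3, 4, 5, 6, 7}; fixed.
Sat(E[lock U EX halt]) = {0, 2, 3, 4, 5, 6, 7}
1 ∉ Sat(E[lock U EX halt]) = {0, 2, 3, 4, 5, 6, 7}, so the formula does not hold at 1.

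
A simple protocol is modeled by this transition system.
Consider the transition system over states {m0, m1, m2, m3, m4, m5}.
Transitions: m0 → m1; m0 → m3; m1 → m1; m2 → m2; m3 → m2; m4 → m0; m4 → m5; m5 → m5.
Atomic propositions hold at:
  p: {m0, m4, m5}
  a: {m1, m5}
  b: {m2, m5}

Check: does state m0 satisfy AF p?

Yes

AF p: least fixpoint, start Z0 = {m0, m4, m5}, add states with every successor in Z. Already a fixed point.
Sat(AF p) = {m0, m4, m5}
m0 ∈ Sat(AF p) = {m0, m4, m5}, so the formula holds at m0.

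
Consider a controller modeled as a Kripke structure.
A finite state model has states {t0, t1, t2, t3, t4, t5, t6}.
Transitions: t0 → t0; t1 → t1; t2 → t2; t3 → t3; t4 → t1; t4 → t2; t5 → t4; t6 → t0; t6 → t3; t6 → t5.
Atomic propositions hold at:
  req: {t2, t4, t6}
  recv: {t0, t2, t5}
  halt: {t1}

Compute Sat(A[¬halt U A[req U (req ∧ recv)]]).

{t2}

Sat(¬halt) = {t0, t2, t3, t4, t5, t6}
Sat(req ∧ recv) = {t2}
A[req U (req ∧ recv)]: least fixpoint, start Z0 = Sat((req ∧ recv)) = {t2}, add states in Sat(req) with every successor in Z. Already a fixed point.
Sat(A[req U (req ∧ recv)]) = {t2}
A[¬halt U A[req U (req ∧ recv)]]: least fixpoint, start Z0 = Sat(A[req U (req ∧ recv)]) = {t2}, add states in Sat(¬halt) with every successor in Z. Already a fixed point.
Sat(A[¬halt U A[req U (req ∧ recv)]]) = {t2}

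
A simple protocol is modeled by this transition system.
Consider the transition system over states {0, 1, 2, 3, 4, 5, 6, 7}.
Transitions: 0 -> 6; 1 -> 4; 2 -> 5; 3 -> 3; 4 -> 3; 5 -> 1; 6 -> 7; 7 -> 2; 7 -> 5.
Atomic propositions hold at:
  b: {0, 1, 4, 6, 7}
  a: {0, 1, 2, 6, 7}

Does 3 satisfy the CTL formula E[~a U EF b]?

Sat(~a) = {3, 4, 5}
EF b: least fixpoint, start Z0 = {0, 1, 4, 6, 7}, add states with some successor in Z. Z1 = {0, 1, 4, 5, 6, 7}; Z2 = {0, 1, 2, 4, 5, 6, 7}; fixed.
Sat(EF b) = {0, 1, 2, 4, 5, 6, 7}
E[~a U EF b]: least fixpoint, start Z0 = Sat(EF b) = {0, 1, 2, 4, 5, 6, 7}, add states in Sat(~a) with some successor in Z. Already a fixed point.
Sat(E[~a U EF b]) = {0, 1, 2, 4, 5, 6, 7}
3 ∉ Sat(E[~a U EF b]) = {0, 1, 2, 4, 5, 6, 7}, so the formula does not hold at 3.

No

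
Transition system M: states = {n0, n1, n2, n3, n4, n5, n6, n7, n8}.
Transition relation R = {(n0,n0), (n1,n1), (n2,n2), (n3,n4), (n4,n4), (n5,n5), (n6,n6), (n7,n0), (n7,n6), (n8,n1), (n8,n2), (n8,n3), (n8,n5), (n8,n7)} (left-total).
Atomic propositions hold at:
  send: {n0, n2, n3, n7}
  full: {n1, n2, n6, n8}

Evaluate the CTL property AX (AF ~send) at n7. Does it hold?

No

Sat(~send) = {n1, n4, n5, n6, n8}
AF ~send: least fixpoint, start Z0 = {n1, n4, n5, n6, n8}, add states with every successor in Z. Z1 = {n1, n3, n4, n5, n6, n8}; fixed.
Sat(AF ~send) = {n1, n3, n4, n5, n6, n8}
Sat(AX (AF ~send)) = {s : every successor in {n1, n3, n4, n5, n6, n8}} = {n1, n3, n4, n5, n6}
n7 ∉ Sat(AX (AF ~send)) = {n1, n3, n4, n5, n6}, so the formula does not hold at n7.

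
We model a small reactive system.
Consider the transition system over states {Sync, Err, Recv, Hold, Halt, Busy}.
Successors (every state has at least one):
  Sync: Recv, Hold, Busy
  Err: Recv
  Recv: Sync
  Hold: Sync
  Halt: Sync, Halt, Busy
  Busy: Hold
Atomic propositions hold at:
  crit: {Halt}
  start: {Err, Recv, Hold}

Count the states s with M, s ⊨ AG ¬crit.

5

Sat(¬crit) = {Sync, Err, Recv, Hold, Busy}
AG ¬crit: greatest fixpoint, start Z0 = {Sync, Err, Recv, Hold, Busy}, keep only states in Sat with every successor in Z. Already a fixed point.
Sat(AG ¬crit) = {Sync, Err, Recv, Hold, Busy}
|Sat(AG ¬crit)| = |{Sync, Err, Recv, Hold, Busy}| = 5.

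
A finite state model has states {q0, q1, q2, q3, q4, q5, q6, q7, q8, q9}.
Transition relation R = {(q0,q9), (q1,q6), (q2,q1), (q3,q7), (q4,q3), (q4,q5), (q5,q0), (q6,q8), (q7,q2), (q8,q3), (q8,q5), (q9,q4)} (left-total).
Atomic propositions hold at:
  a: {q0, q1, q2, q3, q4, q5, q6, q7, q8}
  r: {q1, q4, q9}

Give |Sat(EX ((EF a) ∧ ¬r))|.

EF a: least fixpoint, start Z0 = {q0, q1, q2, q3, q4, q5, q6, q7, q8}, add states with some successor in Z. Z1 = {q0, q1, q2, q3, q4, q5, q6, q7, q8, q9}; fixed.
Sat(EF a) = {q0, q1, q2, q3, q4, q5, q6, q7, q8, q9}
Sat(¬r) = {q0, q2, q3, q5, q6, q7, q8}
Sat((EF a) ∧ ¬r) = {q0, q2, q3, q5, q6, q7, q8}
Sat(EX ((EF a) ∧ ¬r)) = {s : some successor in {q0, q2, q3, q5, q6, q7, q8}} = {q1, q3, q4, q5, q6, q7, q8}
|Sat(EX ((EF a) ∧ ¬r))| = |{q1, q3, q4, q5, q6, q7, q8}| = 7.

7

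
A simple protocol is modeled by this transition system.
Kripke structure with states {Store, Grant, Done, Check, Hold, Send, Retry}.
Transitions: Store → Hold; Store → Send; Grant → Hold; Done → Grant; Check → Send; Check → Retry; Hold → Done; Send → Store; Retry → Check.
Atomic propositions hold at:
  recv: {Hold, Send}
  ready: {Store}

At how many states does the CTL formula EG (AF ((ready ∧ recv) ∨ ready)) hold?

2

Sat(ready ∧ recv) = ∅
Sat((ready ∧ recv) ∨ ready) = {Store}
AF ((ready ∧ recv) ∨ ready): least fixpoint, start Z0 = {Store}, add states with every successor in Z. Z1 = {Store, Send}; fixed.
Sat(AF ((ready ∧ recv) ∨ ready)) = {Store, Send}
EG (AF ((ready ∧ recv) ∨ ready)): greatest fixpoint, start Z0 = {Store, Send}, keep only states in Sat with some successor in Z. Already a fixed point.
Sat(EG (AF ((ready ∧ recv) ∨ ready))) = {Store, Send}
|Sat(EG (AF ((ready ∧ recv) ∨ ready)))| = |{Store, Send}| = 2.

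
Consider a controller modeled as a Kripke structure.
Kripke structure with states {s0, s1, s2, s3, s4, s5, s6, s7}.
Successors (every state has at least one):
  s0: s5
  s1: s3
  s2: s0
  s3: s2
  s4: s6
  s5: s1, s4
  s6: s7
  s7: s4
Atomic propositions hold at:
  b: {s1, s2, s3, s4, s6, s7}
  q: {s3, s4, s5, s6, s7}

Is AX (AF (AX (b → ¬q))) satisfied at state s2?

Yes

Sat(¬q) = {s0, s1, s2}
Sat(b → ¬q) = {s0, s1, s2, s5}
Sat(AX (b → ¬q)) = {s : every successor in {s0, s1, s2, s5}} = {s0, s2, s3}
AF (AX (b → ¬q)): least fixpoint, start Z0 = {s0, s2, s3}, add states with every successor in Z. Z1 = {s0, s1, s2, s3}; fixed.
Sat(AF (AX (b → ¬q))) = {s0, s1, s2, s3}
Sat(AX (AF (AX (b → ¬q)))) = {s : every successor in {s0, s1, s2, s3}} = {s1, s2, s3}
s2 ∈ Sat(AX (AF (AX (b → ¬q)))) = {s1, s2, s3}, so the formula holds at s2.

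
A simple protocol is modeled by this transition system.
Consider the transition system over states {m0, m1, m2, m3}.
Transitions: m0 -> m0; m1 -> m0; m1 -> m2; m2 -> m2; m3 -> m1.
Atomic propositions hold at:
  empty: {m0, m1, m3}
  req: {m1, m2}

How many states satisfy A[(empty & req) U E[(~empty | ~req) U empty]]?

3

Sat(empty & req) = {m1}
Sat(~empty) = {m2}
Sat(~req) = {m0, m3}
Sat(~empty | ~req) = {m0, m2, m3}
E[(~empty | ~req) U empty]: least fixpoint, start Z0 = Sat(empty) = {m0, m1, m3}, add states in Sat(~empty | ~req) with some successor in Z. Already a fixed point.
Sat(E[(~empty | ~req) U empty]) = {m0, m1, m3}
A[(empty & req) U E[(~empty | ~req) U empty]]: least fixpoint, start Z0 = Sat(E[(~empty | ~req) U empty]) = {m0, m1, m3}, add states in Sat(empty & req) with every successor in Z. Already a fixed point.
Sat(A[(empty & req) U E[(~empty | ~req) U empty]]) = {m0, m1, m3}
|Sat(A[(empty & req) U E[(~empty | ~req) U empty]])| = |{m0, m1, m3}| = 3.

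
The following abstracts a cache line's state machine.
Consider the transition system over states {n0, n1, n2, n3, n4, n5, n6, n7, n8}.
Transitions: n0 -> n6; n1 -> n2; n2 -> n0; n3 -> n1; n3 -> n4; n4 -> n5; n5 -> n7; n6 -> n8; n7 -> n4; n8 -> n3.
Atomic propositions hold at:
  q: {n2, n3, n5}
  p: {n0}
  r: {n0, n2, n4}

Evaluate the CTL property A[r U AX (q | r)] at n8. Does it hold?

Sat(q | r) = {n0, n2, n3, n4, n5}
Sat(AX (q | r)) = {s : every successor in {n0, n2, n3, n4, n5}} = {n1, n2, n4, n7, n8}
A[r U AX (q | r)]: least fixpoint, start Z0 = Sat(AX (q | r)) = {n1, n2, n4, n7, n8}, add states in Sat(r) with every successor in Z. Already a fixed point.
Sat(A[r U AX (q | r)]) = {n1, n2, n4, n7, n8}
n8 ∈ Sat(A[r U AX (q | r)]) = {n1, n2, n4, n7, n8}, so the formula holds at n8.

Yes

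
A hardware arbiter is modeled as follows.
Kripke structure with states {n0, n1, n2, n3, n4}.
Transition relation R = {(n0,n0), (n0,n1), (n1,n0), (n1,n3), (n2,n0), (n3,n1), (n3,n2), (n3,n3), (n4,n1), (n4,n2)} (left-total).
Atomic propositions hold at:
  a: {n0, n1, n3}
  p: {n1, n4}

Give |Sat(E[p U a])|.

4

E[p U a]: least fixpoint, start Z0 = Sat(a) = {n0, n1, n3}, add states in Sat(p) with some successor in Z. Z1 = {n0, n1, n3, n4}; fixed.
Sat(E[p U a]) = {n0, n1, n3, n4}
|Sat(E[p U a])| = |{n0, n1, n3, n4}| = 4.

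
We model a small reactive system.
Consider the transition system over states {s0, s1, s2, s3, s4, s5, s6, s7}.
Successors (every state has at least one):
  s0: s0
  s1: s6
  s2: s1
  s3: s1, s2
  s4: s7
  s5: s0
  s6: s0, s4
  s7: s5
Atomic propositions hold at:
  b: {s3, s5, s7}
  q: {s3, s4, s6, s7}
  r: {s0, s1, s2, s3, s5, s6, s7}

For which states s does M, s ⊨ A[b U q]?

{s3, s4, s6, s7}

A[b U q]: least fixpoint, start Z0 = Sat(q) = {s3, s4, s6, s7}, add states in Sat(b) with every successor in Z. Already a fixed point.
Sat(A[b U q]) = {s3, s4, s6, s7}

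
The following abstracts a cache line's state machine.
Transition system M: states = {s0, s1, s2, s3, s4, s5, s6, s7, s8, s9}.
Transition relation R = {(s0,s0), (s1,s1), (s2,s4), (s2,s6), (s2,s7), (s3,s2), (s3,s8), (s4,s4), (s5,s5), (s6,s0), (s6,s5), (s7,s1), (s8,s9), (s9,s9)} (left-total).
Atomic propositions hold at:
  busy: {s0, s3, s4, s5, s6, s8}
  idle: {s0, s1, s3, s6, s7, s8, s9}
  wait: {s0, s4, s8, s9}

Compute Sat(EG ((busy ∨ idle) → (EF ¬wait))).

Sat(busy ∨ idle) = {s0, s1, s3, s4, s5, s6, s7, s8, s9}
Sat(¬wait) = {s1, s2, s3, s5, s6, s7}
EF ¬wait: least fixpoint, start Z0 = {s1, s2, s3, s5, s6, s7}, add states with some successor in Z. Already a fixed point.
Sat(EF ¬wait) = {s1, s2, s3, s5, s6, s7}
Sat((busy ∨ idle) → (EF ¬wait)) = {s1, s2, s3, s5, s6, s7}
EG ((busy ∨ idle) → (EF ¬wait)): greatest fixpoint, start Z0 = {s1, s2, s3, s5, s6, s7}, keep only states in Sat with some successor in Z. Already a fixed point.
Sat(EG ((busy ∨ idle) → (EF ¬wait))) = {s1, s2, s3, s5, s6, s7}

{s1, s2, s3, s5, s6, s7}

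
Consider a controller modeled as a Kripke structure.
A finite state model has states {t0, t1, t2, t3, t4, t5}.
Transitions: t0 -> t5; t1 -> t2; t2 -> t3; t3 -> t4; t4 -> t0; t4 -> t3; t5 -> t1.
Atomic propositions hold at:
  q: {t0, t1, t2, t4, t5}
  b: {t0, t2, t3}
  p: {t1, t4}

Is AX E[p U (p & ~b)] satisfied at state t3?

Yes

Sat(~b) = {t1, t4, t5}
Sat(p & ~b) = {t1, t4}
E[p U (p & ~b)]: least fixpoint, start Z0 = Sat((p & ~b)) = {t1, t4}, add states in Sat(p) with some successor in Z. Already a fixed point.
Sat(E[p U (p & ~b)]) = {t1, t4}
Sat(AX E[p U (p & ~b)]) = {s : every successor in {t1, t4}} = {t3, t5}
t3 ∈ Sat(AX E[p U (p & ~b)]) = {t3, t5}, so the formula holds at t3.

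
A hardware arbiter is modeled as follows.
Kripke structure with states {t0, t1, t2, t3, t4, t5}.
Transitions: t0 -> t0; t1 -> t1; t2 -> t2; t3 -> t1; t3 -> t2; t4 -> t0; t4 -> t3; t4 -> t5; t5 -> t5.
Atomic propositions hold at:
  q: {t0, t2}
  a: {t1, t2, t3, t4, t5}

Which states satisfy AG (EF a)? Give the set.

{t1, t2, t3, t5}

EF a: least fixpoint, start Z0 = {t1, t2, t3, t4, t5}, add states with some successor in Z. Already a fixed point.
Sat(EF a) = {t1, t2, t3, t4, t5}
AG (EF a): greatest fixpoint, start Z0 = {t1, t2, t3, t4, t5}, keep only states in Sat with every successor in Z. Z1 = {t1, t2, t3, t5}; fixed.
Sat(AG (EF a)) = {t1, t2, t3, t5}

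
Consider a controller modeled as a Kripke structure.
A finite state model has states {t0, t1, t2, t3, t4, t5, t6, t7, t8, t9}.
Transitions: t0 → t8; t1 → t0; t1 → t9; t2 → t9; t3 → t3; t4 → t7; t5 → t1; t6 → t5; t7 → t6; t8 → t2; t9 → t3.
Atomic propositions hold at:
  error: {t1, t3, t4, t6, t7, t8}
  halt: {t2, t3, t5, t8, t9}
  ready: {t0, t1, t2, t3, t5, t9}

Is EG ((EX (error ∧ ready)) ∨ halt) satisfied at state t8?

Yes

Sat(error ∧ ready) = {t1, t3}
Sat(EX (error ∧ ready)) = {s : some successor in {t1, t3}} = {t3, t5, t9}
Sat((EX (error ∧ ready)) ∨ halt) = {t2, t3, t5, t8, t9}
EG ((EX (error ∧ ready)) ∨ halt): greatest fixpoint, start Z0 = {t2, t3, t5, t8, t9}, keep only states in Sat with some successor in Z. Z1 = {t2, t3, t8, t9}; fixed.
Sat(EG ((EX (error ∧ ready)) ∨ halt)) = {t2, t3, t8, t9}
t8 ∈ Sat(EG ((EX (error ∧ ready)) ∨ halt)) = {t2, t3, t8, t9}, so the formula holds at t8.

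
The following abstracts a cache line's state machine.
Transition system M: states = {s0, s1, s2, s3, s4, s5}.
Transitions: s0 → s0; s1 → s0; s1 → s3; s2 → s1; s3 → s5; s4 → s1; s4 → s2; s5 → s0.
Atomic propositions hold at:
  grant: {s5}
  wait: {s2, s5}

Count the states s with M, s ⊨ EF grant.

EF grant: least fixpoint, start Z0 = {s5}, add states with some successor in Z. Z1 = {s3, s5}; Z2 = {s1, s3, s5}; Z3 = {s1, s2, s3, s4, s5}; fixed.
Sat(EF grant) = {s1, s2, s3, s4, s5}
|Sat(EF grant)| = |{s1, s2, s3, s4, s5}| = 5.

5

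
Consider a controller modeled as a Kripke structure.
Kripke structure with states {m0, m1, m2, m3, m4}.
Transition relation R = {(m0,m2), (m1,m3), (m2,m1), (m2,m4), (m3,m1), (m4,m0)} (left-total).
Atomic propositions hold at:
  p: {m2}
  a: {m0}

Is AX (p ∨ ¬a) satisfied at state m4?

Sat(¬a) = {m1, m2, m3, m4}
Sat(p ∨ ¬a) = {m1, m2, m3, m4}
Sat(AX (p ∨ ¬a)) = {s : every successor in {m1, m2, m3, m4}} = {m0, m1, m2, m3}
m4 ∉ Sat(AX (p ∨ ¬a)) = {m0, m1, m2, m3}, so the formula does not hold at m4.

No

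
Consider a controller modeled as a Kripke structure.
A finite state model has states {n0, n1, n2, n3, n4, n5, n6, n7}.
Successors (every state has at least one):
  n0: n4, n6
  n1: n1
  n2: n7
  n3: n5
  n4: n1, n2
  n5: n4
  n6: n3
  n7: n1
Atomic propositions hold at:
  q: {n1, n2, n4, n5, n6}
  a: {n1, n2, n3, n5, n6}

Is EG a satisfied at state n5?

No

EG a: greatest fixpoint, start Z0 = {n1, n2, n3, n5, n6}, keep only states in Sat with some successor in Z. Z1 = {n1, n3, n6}; Z2 = {n1, n6}; Z3 = {n1}; fixed.
Sat(EG a) = {n1}
n5 ∉ Sat(EG a) = {n1}, so the formula does not hold at n5.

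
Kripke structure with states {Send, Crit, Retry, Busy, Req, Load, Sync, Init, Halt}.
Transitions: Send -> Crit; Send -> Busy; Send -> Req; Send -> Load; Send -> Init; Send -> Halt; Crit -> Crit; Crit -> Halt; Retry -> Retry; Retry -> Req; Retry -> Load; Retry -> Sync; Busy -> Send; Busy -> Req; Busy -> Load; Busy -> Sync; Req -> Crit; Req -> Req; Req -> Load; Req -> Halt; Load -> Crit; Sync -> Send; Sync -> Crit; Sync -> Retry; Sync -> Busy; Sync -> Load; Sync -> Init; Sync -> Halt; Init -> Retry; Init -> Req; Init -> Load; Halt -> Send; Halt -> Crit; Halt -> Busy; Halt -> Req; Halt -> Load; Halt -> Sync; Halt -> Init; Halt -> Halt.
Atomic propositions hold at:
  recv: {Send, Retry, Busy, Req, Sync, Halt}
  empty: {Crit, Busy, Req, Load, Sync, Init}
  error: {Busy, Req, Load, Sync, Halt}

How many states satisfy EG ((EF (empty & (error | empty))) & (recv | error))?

Sat(error | empty) = {Crit, Busy, Req, Load, Sync, Init, Halt}
Sat(empty & (error | empty)) = {Crit, Busy, Req, Load, Sync, Init}
EF (empty & (error | empty)): least fixpoint, start Z0 = {Crit, Busy, Req, Load, Sync, Init}, add states with some successor in Z. Z1 = {Send, Crit, Retry, Busy, Req, Load, Sync, Init, Halt}; fixed.
Sat(EF (empty & (error | empty))) = {Send, Crit, Retry, Busy, Req, Load, Sync, Init, Halt}
Sat(recv | error) = {Send, Retry, Busy, Req, Load, Sync, Halt}
Sat((EF (empty & (error | empty))) & (recv | error)) = {Send, Retry, Busy, Req, Load, Sync, Halt}
EG ((EF (empty & (error | empty))) & (recv | error)): greatest fixpoint, start Z0 = {Send, Retry, Busy, Req, Load, Sync, Halt}, keep only states in Sat with some successor in Z. Z1 = {Send, Retry, Busy, Req, Sync, Halt}; fixed.
Sat(EG ((EF (empty & (error | empty))) & (recv | error))) = {Send, Retry, Busy, Req, Sync, Halt}
|Sat(EG ((EF (empty & (error | empty))) & (recv | error)))| = |{Send, Retry, Busy, Req, Sync, Halt}| = 6.

6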